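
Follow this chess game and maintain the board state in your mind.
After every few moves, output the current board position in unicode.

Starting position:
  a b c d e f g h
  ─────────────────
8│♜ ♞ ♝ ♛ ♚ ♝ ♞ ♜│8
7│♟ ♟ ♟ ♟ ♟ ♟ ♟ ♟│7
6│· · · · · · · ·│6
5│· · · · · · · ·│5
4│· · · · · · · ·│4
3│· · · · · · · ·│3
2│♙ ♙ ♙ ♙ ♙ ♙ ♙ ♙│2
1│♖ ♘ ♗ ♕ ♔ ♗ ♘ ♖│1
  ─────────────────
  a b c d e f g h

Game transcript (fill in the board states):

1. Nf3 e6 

  a b c d e f g h
  ─────────────────
8│♜ ♞ ♝ ♛ ♚ ♝ ♞ ♜│8
7│♟ ♟ ♟ ♟ · ♟ ♟ ♟│7
6│· · · · ♟ · · ·│6
5│· · · · · · · ·│5
4│· · · · · · · ·│4
3│· · · · · ♘ · ·│3
2│♙ ♙ ♙ ♙ ♙ ♙ ♙ ♙│2
1│♖ ♘ ♗ ♕ ♔ ♗ · ♖│1
  ─────────────────
  a b c d e f g h

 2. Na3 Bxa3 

  a b c d e f g h
  ─────────────────
8│♜ ♞ ♝ ♛ ♚ · ♞ ♜│8
7│♟ ♟ ♟ ♟ · ♟ ♟ ♟│7
6│· · · · ♟ · · ·│6
5│· · · · · · · ·│5
4│· · · · · · · ·│4
3│♝ · · · · ♘ · ·│3
2│♙ ♙ ♙ ♙ ♙ ♙ ♙ ♙│2
1│♖ · ♗ ♕ ♔ ♗ · ♖│1
  ─────────────────
  a b c d e f g h

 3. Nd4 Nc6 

  a b c d e f g h
  ─────────────────
8│♜ · ♝ ♛ ♚ · ♞ ♜│8
7│♟ ♟ ♟ ♟ · ♟ ♟ ♟│7
6│· · ♞ · ♟ · · ·│6
5│· · · · · · · ·│5
4│· · · ♘ · · · ·│4
3│♝ · · · · · · ·│3
2│♙ ♙ ♙ ♙ ♙ ♙ ♙ ♙│2
1│♖ · ♗ ♕ ♔ ♗ · ♖│1
  ─────────────────
  a b c d e f g h



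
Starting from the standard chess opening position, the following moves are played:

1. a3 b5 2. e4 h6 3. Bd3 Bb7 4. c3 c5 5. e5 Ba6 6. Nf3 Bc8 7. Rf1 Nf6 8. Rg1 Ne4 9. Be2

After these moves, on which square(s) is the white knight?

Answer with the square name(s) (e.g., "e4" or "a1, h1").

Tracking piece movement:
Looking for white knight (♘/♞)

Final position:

  a b c d e f g h
  ─────────────────
8│♜ ♞ ♝ ♛ ♚ ♝ · ♜│8
7│♟ · · ♟ ♟ ♟ ♟ ·│7
6│· · · · · · · ♟│6
5│· ♟ ♟ · ♙ · · ·│5
4│· · · · ♞ · · ·│4
3│♙ · ♙ · · ♘ · ·│3
2│· ♙ · ♙ ♗ ♙ ♙ ♙│2
1│♖ ♘ ♗ ♕ ♔ · ♖ ·│1
  ─────────────────
  a b c d e f g h


b1, f3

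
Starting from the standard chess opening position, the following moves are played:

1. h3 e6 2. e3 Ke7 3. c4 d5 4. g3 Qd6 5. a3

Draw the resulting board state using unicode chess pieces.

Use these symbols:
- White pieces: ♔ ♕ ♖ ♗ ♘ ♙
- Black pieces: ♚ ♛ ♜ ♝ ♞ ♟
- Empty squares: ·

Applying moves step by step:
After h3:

♜ ♞ ♝ ♛ ♚ ♝ ♞ ♜
♟ ♟ ♟ ♟ ♟ ♟ ♟ ♟
· · · · · · · ·
· · · · · · · ·
· · · · · · · ·
· · · · · · · ♙
♙ ♙ ♙ ♙ ♙ ♙ ♙ ·
♖ ♘ ♗ ♕ ♔ ♗ ♘ ♖


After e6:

♜ ♞ ♝ ♛ ♚ ♝ ♞ ♜
♟ ♟ ♟ ♟ · ♟ ♟ ♟
· · · · ♟ · · ·
· · · · · · · ·
· · · · · · · ·
· · · · · · · ♙
♙ ♙ ♙ ♙ ♙ ♙ ♙ ·
♖ ♘ ♗ ♕ ♔ ♗ ♘ ♖


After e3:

♜ ♞ ♝ ♛ ♚ ♝ ♞ ♜
♟ ♟ ♟ ♟ · ♟ ♟ ♟
· · · · ♟ · · ·
· · · · · · · ·
· · · · · · · ·
· · · · ♙ · · ♙
♙ ♙ ♙ ♙ · ♙ ♙ ·
♖ ♘ ♗ ♕ ♔ ♗ ♘ ♖


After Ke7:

♜ ♞ ♝ ♛ · ♝ ♞ ♜
♟ ♟ ♟ ♟ ♚ ♟ ♟ ♟
· · · · ♟ · · ·
· · · · · · · ·
· · · · · · · ·
· · · · ♙ · · ♙
♙ ♙ ♙ ♙ · ♙ ♙ ·
♖ ♘ ♗ ♕ ♔ ♗ ♘ ♖


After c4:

♜ ♞ ♝ ♛ · ♝ ♞ ♜
♟ ♟ ♟ ♟ ♚ ♟ ♟ ♟
· · · · ♟ · · ·
· · · · · · · ·
· · ♙ · · · · ·
· · · · ♙ · · ♙
♙ ♙ · ♙ · ♙ ♙ ·
♖ ♘ ♗ ♕ ♔ ♗ ♘ ♖


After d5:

♜ ♞ ♝ ♛ · ♝ ♞ ♜
♟ ♟ ♟ · ♚ ♟ ♟ ♟
· · · · ♟ · · ·
· · · ♟ · · · ·
· · ♙ · · · · ·
· · · · ♙ · · ♙
♙ ♙ · ♙ · ♙ ♙ ·
♖ ♘ ♗ ♕ ♔ ♗ ♘ ♖


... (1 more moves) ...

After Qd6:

♜ ♞ ♝ · · ♝ ♞ ♜
♟ ♟ ♟ · ♚ ♟ ♟ ♟
· · · ♛ ♟ · · ·
· · · ♟ · · · ·
· · ♙ · · · · ·
· · · · ♙ · ♙ ♙
♙ ♙ · ♙ · ♙ · ·
♖ ♘ ♗ ♕ ♔ ♗ ♘ ♖


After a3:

♜ ♞ ♝ · · ♝ ♞ ♜
♟ ♟ ♟ · ♚ ♟ ♟ ♟
· · · ♛ ♟ · · ·
· · · ♟ · · · ·
· · ♙ · · · · ·
♙ · · · ♙ · ♙ ♙
· ♙ · ♙ · ♙ · ·
♖ ♘ ♗ ♕ ♔ ♗ ♘ ♖



  a b c d e f g h
  ─────────────────
8│♜ ♞ ♝ · · ♝ ♞ ♜│8
7│♟ ♟ ♟ · ♚ ♟ ♟ ♟│7
6│· · · ♛ ♟ · · ·│6
5│· · · ♟ · · · ·│5
4│· · ♙ · · · · ·│4
3│♙ · · · ♙ · ♙ ♙│3
2│· ♙ · ♙ · ♙ · ·│2
1│♖ ♘ ♗ ♕ ♔ ♗ ♘ ♖│1
  ─────────────────
  a b c d e f g h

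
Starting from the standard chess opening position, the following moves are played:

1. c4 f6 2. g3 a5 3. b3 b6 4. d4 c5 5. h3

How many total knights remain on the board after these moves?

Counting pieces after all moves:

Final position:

  a b c d e f g h
  ─────────────────
8│♜ ♞ ♝ ♛ ♚ ♝ ♞ ♜│8
7│· · · ♟ ♟ · ♟ ♟│7
6│· ♟ · · · ♟ · ·│6
5│♟ · ♟ · · · · ·│5
4│· · ♙ ♙ · · · ·│4
3│· ♙ · · · · ♙ ♙│3
2│♙ · · · ♙ ♙ · ·│2
1│♖ ♘ ♗ ♕ ♔ ♗ ♘ ♖│1
  ─────────────────
  a b c d e f g h


4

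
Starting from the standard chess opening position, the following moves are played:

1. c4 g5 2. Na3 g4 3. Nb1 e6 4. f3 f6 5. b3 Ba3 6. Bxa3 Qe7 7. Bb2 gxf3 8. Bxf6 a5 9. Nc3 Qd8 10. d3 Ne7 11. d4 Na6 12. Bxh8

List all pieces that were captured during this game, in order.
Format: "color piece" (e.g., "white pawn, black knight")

Tracking captures:
  Bxa3: captured black bishop
  gxf3: captured white pawn
  Bxf6: captured black pawn
  Bxh8: captured black rook

black bishop, white pawn, black pawn, black rook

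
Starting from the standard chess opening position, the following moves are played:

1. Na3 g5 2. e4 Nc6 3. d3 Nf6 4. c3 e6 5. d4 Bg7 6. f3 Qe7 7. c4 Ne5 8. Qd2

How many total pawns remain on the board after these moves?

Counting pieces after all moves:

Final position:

  a b c d e f g h
  ─────────────────
8│♜ · ♝ · ♚ · · ♜│8
7│♟ ♟ ♟ ♟ ♛ ♟ ♝ ♟│7
6│· · · · ♟ ♞ · ·│6
5│· · · · ♞ · ♟ ·│5
4│· · ♙ ♙ ♙ · · ·│4
3│♘ · · · · ♙ · ·│3
2│♙ ♙ · ♕ · · ♙ ♙│2
1│♖ · ♗ · ♔ ♗ ♘ ♖│1
  ─────────────────
  a b c d e f g h


16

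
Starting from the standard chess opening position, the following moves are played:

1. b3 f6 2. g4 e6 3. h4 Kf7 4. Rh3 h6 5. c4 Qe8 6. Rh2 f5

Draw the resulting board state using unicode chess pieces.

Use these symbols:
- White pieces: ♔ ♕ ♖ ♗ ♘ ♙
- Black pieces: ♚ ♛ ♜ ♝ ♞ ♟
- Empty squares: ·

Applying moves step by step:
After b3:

♜ ♞ ♝ ♛ ♚ ♝ ♞ ♜
♟ ♟ ♟ ♟ ♟ ♟ ♟ ♟
· · · · · · · ·
· · · · · · · ·
· · · · · · · ·
· ♙ · · · · · ·
♙ · ♙ ♙ ♙ ♙ ♙ ♙
♖ ♘ ♗ ♕ ♔ ♗ ♘ ♖


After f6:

♜ ♞ ♝ ♛ ♚ ♝ ♞ ♜
♟ ♟ ♟ ♟ ♟ · ♟ ♟
· · · · · ♟ · ·
· · · · · · · ·
· · · · · · · ·
· ♙ · · · · · ·
♙ · ♙ ♙ ♙ ♙ ♙ ♙
♖ ♘ ♗ ♕ ♔ ♗ ♘ ♖


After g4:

♜ ♞ ♝ ♛ ♚ ♝ ♞ ♜
♟ ♟ ♟ ♟ ♟ · ♟ ♟
· · · · · ♟ · ·
· · · · · · · ·
· · · · · · ♙ ·
· ♙ · · · · · ·
♙ · ♙ ♙ ♙ ♙ · ♙
♖ ♘ ♗ ♕ ♔ ♗ ♘ ♖


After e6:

♜ ♞ ♝ ♛ ♚ ♝ ♞ ♜
♟ ♟ ♟ ♟ · · ♟ ♟
· · · · ♟ ♟ · ·
· · · · · · · ·
· · · · · · ♙ ·
· ♙ · · · · · ·
♙ · ♙ ♙ ♙ ♙ · ♙
♖ ♘ ♗ ♕ ♔ ♗ ♘ ♖


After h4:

♜ ♞ ♝ ♛ ♚ ♝ ♞ ♜
♟ ♟ ♟ ♟ · · ♟ ♟
· · · · ♟ ♟ · ·
· · · · · · · ·
· · · · · · ♙ ♙
· ♙ · · · · · ·
♙ · ♙ ♙ ♙ ♙ · ·
♖ ♘ ♗ ♕ ♔ ♗ ♘ ♖


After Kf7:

♜ ♞ ♝ ♛ · ♝ ♞ ♜
♟ ♟ ♟ ♟ · ♚ ♟ ♟
· · · · ♟ ♟ · ·
· · · · · · · ·
· · · · · · ♙ ♙
· ♙ · · · · · ·
♙ · ♙ ♙ ♙ ♙ · ·
♖ ♘ ♗ ♕ ♔ ♗ ♘ ♖


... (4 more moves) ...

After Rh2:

♜ ♞ ♝ · ♛ ♝ ♞ ♜
♟ ♟ ♟ ♟ · ♚ ♟ ·
· · · · ♟ ♟ · ♟
· · · · · · · ·
· · ♙ · · · ♙ ♙
· ♙ · · · · · ·
♙ · · ♙ ♙ ♙ · ♖
♖ ♘ ♗ ♕ ♔ ♗ ♘ ·


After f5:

♜ ♞ ♝ · ♛ ♝ ♞ ♜
♟ ♟ ♟ ♟ · ♚ ♟ ·
· · · · ♟ · · ♟
· · · · · ♟ · ·
· · ♙ · · · ♙ ♙
· ♙ · · · · · ·
♙ · · ♙ ♙ ♙ · ♖
♖ ♘ ♗ ♕ ♔ ♗ ♘ ·



  a b c d e f g h
  ─────────────────
8│♜ ♞ ♝ · ♛ ♝ ♞ ♜│8
7│♟ ♟ ♟ ♟ · ♚ ♟ ·│7
6│· · · · ♟ · · ♟│6
5│· · · · · ♟ · ·│5
4│· · ♙ · · · ♙ ♙│4
3│· ♙ · · · · · ·│3
2│♙ · · ♙ ♙ ♙ · ♖│2
1│♖ ♘ ♗ ♕ ♔ ♗ ♘ ·│1
  ─────────────────
  a b c d e f g h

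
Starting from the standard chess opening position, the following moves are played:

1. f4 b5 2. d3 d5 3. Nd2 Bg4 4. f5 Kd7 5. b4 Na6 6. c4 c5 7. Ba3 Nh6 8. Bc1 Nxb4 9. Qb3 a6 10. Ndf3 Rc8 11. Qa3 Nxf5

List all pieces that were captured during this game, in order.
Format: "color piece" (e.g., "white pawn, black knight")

Tracking captures:
  Nxb4: captured white pawn
  Nxf5: captured white pawn

white pawn, white pawn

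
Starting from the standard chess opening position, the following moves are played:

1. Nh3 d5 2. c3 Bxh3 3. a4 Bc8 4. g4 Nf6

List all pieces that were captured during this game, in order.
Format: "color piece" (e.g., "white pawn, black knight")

Tracking captures:
  Bxh3: captured white knight

white knight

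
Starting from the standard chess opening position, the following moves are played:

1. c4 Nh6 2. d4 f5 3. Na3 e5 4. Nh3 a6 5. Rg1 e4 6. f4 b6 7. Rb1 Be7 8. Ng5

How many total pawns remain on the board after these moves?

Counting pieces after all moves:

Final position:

  a b c d e f g h
  ─────────────────
8│♜ ♞ ♝ ♛ ♚ · · ♜│8
7│· · ♟ ♟ ♝ · ♟ ♟│7
6│♟ ♟ · · · · · ♞│6
5│· · · · · ♟ ♘ ·│5
4│· · ♙ ♙ ♟ ♙ · ·│4
3│♘ · · · · · · ·│3
2│♙ ♙ · · ♙ · ♙ ♙│2
1│· ♖ ♗ ♕ ♔ ♗ ♖ ·│1
  ─────────────────
  a b c d e f g h


16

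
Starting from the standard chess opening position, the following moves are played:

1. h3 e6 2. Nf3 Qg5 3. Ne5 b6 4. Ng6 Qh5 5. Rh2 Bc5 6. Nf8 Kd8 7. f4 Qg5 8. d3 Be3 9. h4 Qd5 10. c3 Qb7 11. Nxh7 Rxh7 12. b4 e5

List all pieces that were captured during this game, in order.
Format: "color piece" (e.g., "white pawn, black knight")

Tracking captures:
  Nxh7: captured black pawn
  Rxh7: captured white knight

black pawn, white knight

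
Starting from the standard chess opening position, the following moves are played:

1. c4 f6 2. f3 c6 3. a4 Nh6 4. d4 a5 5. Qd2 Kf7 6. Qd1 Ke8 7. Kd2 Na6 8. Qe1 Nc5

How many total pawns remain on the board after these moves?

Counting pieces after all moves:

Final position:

  a b c d e f g h
  ─────────────────
8│♜ · ♝ ♛ ♚ ♝ · ♜│8
7│· ♟ · ♟ ♟ · ♟ ♟│7
6│· · ♟ · · ♟ · ♞│6
5│♟ · ♞ · · · · ·│5
4│♙ · ♙ ♙ · · · ·│4
3│· · · · · ♙ · ·│3
2│· ♙ · ♔ ♙ · ♙ ♙│2
1│♖ ♘ ♗ · ♕ ♗ ♘ ♖│1
  ─────────────────
  a b c d e f g h


16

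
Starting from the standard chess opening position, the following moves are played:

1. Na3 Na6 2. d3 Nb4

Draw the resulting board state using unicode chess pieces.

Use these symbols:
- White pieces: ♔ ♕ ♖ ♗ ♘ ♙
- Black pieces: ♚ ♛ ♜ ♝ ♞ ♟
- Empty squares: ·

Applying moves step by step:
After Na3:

♜ ♞ ♝ ♛ ♚ ♝ ♞ ♜
♟ ♟ ♟ ♟ ♟ ♟ ♟ ♟
· · · · · · · ·
· · · · · · · ·
· · · · · · · ·
♘ · · · · · · ·
♙ ♙ ♙ ♙ ♙ ♙ ♙ ♙
♖ · ♗ ♕ ♔ ♗ ♘ ♖


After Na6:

♜ · ♝ ♛ ♚ ♝ ♞ ♜
♟ ♟ ♟ ♟ ♟ ♟ ♟ ♟
♞ · · · · · · ·
· · · · · · · ·
· · · · · · · ·
♘ · · · · · · ·
♙ ♙ ♙ ♙ ♙ ♙ ♙ ♙
♖ · ♗ ♕ ♔ ♗ ♘ ♖


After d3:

♜ · ♝ ♛ ♚ ♝ ♞ ♜
♟ ♟ ♟ ♟ ♟ ♟ ♟ ♟
♞ · · · · · · ·
· · · · · · · ·
· · · · · · · ·
♘ · · ♙ · · · ·
♙ ♙ ♙ · ♙ ♙ ♙ ♙
♖ · ♗ ♕ ♔ ♗ ♘ ♖


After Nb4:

♜ · ♝ ♛ ♚ ♝ ♞ ♜
♟ ♟ ♟ ♟ ♟ ♟ ♟ ♟
· · · · · · · ·
· · · · · · · ·
· ♞ · · · · · ·
♘ · · ♙ · · · ·
♙ ♙ ♙ · ♙ ♙ ♙ ♙
♖ · ♗ ♕ ♔ ♗ ♘ ♖



  a b c d e f g h
  ─────────────────
8│♜ · ♝ ♛ ♚ ♝ ♞ ♜│8
7│♟ ♟ ♟ ♟ ♟ ♟ ♟ ♟│7
6│· · · · · · · ·│6
5│· · · · · · · ·│5
4│· ♞ · · · · · ·│4
3│♘ · · ♙ · · · ·│3
2│♙ ♙ ♙ · ♙ ♙ ♙ ♙│2
1│♖ · ♗ ♕ ♔ ♗ ♘ ♖│1
  ─────────────────
  a b c d e f g h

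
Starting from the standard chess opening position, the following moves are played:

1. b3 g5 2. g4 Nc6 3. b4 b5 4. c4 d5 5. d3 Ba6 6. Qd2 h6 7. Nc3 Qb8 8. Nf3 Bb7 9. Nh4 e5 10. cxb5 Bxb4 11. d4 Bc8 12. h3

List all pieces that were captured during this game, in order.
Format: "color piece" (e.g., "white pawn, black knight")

Tracking captures:
  cxb5: captured black pawn
  Bxb4: captured white pawn

black pawn, white pawn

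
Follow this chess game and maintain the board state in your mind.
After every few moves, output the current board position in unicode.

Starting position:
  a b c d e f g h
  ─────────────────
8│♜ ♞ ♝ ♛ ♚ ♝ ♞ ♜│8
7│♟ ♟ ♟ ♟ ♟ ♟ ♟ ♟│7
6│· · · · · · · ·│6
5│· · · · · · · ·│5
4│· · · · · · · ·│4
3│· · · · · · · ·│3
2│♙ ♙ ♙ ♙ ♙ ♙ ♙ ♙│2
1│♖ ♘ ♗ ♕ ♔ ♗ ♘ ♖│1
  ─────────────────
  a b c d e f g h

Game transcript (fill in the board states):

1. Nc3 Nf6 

  a b c d e f g h
  ─────────────────
8│♜ ♞ ♝ ♛ ♚ ♝ · ♜│8
7│♟ ♟ ♟ ♟ ♟ ♟ ♟ ♟│7
6│· · · · · ♞ · ·│6
5│· · · · · · · ·│5
4│· · · · · · · ·│4
3│· · ♘ · · · · ·│3
2│♙ ♙ ♙ ♙ ♙ ♙ ♙ ♙│2
1│♖ · ♗ ♕ ♔ ♗ ♘ ♖│1
  ─────────────────
  a b c d e f g h

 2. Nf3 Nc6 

  a b c d e f g h
  ─────────────────
8│♜ · ♝ ♛ ♚ ♝ · ♜│8
7│♟ ♟ ♟ ♟ ♟ ♟ ♟ ♟│7
6│· · ♞ · · ♞ · ·│6
5│· · · · · · · ·│5
4│· · · · · · · ·│4
3│· · ♘ · · ♘ · ·│3
2│♙ ♙ ♙ ♙ ♙ ♙ ♙ ♙│2
1│♖ · ♗ ♕ ♔ ♗ · ♖│1
  ─────────────────
  a b c d e f g h

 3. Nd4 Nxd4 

  a b c d e f g h
  ─────────────────
8│♜ · ♝ ♛ ♚ ♝ · ♜│8
7│♟ ♟ ♟ ♟ ♟ ♟ ♟ ♟│7
6│· · · · · ♞ · ·│6
5│· · · · · · · ·│5
4│· · · ♞ · · · ·│4
3│· · ♘ · · · · ·│3
2│♙ ♙ ♙ ♙ ♙ ♙ ♙ ♙│2
1│♖ · ♗ ♕ ♔ ♗ · ♖│1
  ─────────────────
  a b c d e f g h

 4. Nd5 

  a b c d e f g h
  ─────────────────
8│♜ · ♝ ♛ ♚ ♝ · ♜│8
7│♟ ♟ ♟ ♟ ♟ ♟ ♟ ♟│7
6│· · · · · ♞ · ·│6
5│· · · ♘ · · · ·│5
4│· · · ♞ · · · ·│4
3│· · · · · · · ·│3
2│♙ ♙ ♙ ♙ ♙ ♙ ♙ ♙│2
1│♖ · ♗ ♕ ♔ ♗ · ♖│1
  ─────────────────
  a b c d e f g h


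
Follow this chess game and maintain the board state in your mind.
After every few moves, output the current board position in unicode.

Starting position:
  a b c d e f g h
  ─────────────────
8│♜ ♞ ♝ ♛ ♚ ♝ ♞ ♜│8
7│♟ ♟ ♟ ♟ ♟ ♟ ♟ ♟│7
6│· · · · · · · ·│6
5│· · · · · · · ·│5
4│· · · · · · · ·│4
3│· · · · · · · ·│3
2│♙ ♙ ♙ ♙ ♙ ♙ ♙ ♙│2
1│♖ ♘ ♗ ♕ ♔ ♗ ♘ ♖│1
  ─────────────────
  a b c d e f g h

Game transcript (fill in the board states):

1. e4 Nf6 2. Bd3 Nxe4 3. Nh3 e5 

  a b c d e f g h
  ─────────────────
8│♜ ♞ ♝ ♛ ♚ ♝ · ♜│8
7│♟ ♟ ♟ ♟ · ♟ ♟ ♟│7
6│· · · · · · · ·│6
5│· · · · ♟ · · ·│5
4│· · · · ♞ · · ·│4
3│· · · ♗ · · · ♘│3
2│♙ ♙ ♙ ♙ · ♙ ♙ ♙│2
1│♖ ♘ ♗ ♕ ♔ · · ♖│1
  ─────────────────
  a b c d e f g h

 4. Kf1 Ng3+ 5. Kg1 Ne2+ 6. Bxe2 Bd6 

  a b c d e f g h
  ─────────────────
8│♜ ♞ ♝ ♛ ♚ · · ♜│8
7│♟ ♟ ♟ ♟ · ♟ ♟ ♟│7
6│· · · ♝ · · · ·│6
5│· · · · ♟ · · ·│5
4│· · · · · · · ·│4
3│· · · · · · · ♘│3
2│♙ ♙ ♙ ♙ ♗ ♙ ♙ ♙│2
1│♖ ♘ ♗ ♕ · · ♔ ♖│1
  ─────────────────
  a b c d e f g h

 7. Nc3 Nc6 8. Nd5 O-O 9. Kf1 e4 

  a b c d e f g h
  ─────────────────
8│♜ · ♝ ♛ · ♜ ♚ ·│8
7│♟ ♟ ♟ ♟ · ♟ ♟ ♟│7
6│· · ♞ ♝ · · · ·│6
5│· · · ♘ · · · ·│5
4│· · · · ♟ · · ·│4
3│· · · · · · · ♘│3
2│♙ ♙ ♙ ♙ ♗ ♙ ♙ ♙│2
1│♖ · ♗ ♕ · ♔ · ♖│1
  ─────────────────
  a b c d e f g h

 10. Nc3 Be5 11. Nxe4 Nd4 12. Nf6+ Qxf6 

  a b c d e f g h
  ─────────────────
8│♜ · ♝ · · ♜ ♚ ·│8
7│♟ ♟ ♟ ♟ · ♟ ♟ ♟│7
6│· · · · · ♛ · ·│6
5│· · · · ♝ · · ·│5
4│· · · ♞ · · · ·│4
3│· · · · · · · ♘│3
2│♙ ♙ ♙ ♙ ♗ ♙ ♙ ♙│2
1│♖ · ♗ ♕ · ♔ · ♖│1
  ─────────────────
  a b c d e f g h

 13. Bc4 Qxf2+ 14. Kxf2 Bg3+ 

  a b c d e f g h
  ─────────────────
8│♜ · ♝ · · ♜ ♚ ·│8
7│♟ ♟ ♟ ♟ · ♟ ♟ ♟│7
6│· · · · · · · ·│6
5│· · · · · · · ·│5
4│· · ♗ ♞ · · · ·│4
3│· · · · · · ♝ ♘│3
2│♙ ♙ ♙ ♙ · ♔ ♙ ♙│2
1│♖ · ♗ ♕ · · · ♖│1
  ─────────────────
  a b c d e f g h


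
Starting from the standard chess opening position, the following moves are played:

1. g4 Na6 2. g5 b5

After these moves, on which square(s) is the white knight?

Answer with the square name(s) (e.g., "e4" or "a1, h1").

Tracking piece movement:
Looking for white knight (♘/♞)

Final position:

  a b c d e f g h
  ─────────────────
8│♜ · ♝ ♛ ♚ ♝ ♞ ♜│8
7│♟ · ♟ ♟ ♟ ♟ ♟ ♟│7
6│♞ · · · · · · ·│6
5│· ♟ · · · · ♙ ·│5
4│· · · · · · · ·│4
3│· · · · · · · ·│3
2│♙ ♙ ♙ ♙ ♙ ♙ · ♙│2
1│♖ ♘ ♗ ♕ ♔ ♗ ♘ ♖│1
  ─────────────────
  a b c d e f g h


b1, g1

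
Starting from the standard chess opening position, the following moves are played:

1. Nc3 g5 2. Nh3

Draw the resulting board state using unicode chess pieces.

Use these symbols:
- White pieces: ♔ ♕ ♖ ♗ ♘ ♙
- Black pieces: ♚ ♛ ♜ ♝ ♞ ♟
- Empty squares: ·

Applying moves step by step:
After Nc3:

♜ ♞ ♝ ♛ ♚ ♝ ♞ ♜
♟ ♟ ♟ ♟ ♟ ♟ ♟ ♟
· · · · · · · ·
· · · · · · · ·
· · · · · · · ·
· · ♘ · · · · ·
♙ ♙ ♙ ♙ ♙ ♙ ♙ ♙
♖ · ♗ ♕ ♔ ♗ ♘ ♖


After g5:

♜ ♞ ♝ ♛ ♚ ♝ ♞ ♜
♟ ♟ ♟ ♟ ♟ ♟ · ♟
· · · · · · · ·
· · · · · · ♟ ·
· · · · · · · ·
· · ♘ · · · · ·
♙ ♙ ♙ ♙ ♙ ♙ ♙ ♙
♖ · ♗ ♕ ♔ ♗ ♘ ♖


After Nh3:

♜ ♞ ♝ ♛ ♚ ♝ ♞ ♜
♟ ♟ ♟ ♟ ♟ ♟ · ♟
· · · · · · · ·
· · · · · · ♟ ·
· · · · · · · ·
· · ♘ · · · · ♘
♙ ♙ ♙ ♙ ♙ ♙ ♙ ♙
♖ · ♗ ♕ ♔ ♗ · ♖



  a b c d e f g h
  ─────────────────
8│♜ ♞ ♝ ♛ ♚ ♝ ♞ ♜│8
7│♟ ♟ ♟ ♟ ♟ ♟ · ♟│7
6│· · · · · · · ·│6
5│· · · · · · ♟ ·│5
4│· · · · · · · ·│4
3│· · ♘ · · · · ♘│3
2│♙ ♙ ♙ ♙ ♙ ♙ ♙ ♙│2
1│♖ · ♗ ♕ ♔ ♗ · ♖│1
  ─────────────────
  a b c d e f g h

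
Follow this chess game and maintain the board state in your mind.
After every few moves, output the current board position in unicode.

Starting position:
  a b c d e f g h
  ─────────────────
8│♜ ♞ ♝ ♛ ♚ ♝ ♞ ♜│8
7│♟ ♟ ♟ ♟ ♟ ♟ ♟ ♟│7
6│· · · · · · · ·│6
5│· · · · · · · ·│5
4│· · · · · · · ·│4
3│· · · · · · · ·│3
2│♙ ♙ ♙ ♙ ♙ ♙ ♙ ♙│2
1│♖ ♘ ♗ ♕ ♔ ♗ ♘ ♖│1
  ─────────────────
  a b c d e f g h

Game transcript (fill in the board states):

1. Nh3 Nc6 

  a b c d e f g h
  ─────────────────
8│♜ · ♝ ♛ ♚ ♝ ♞ ♜│8
7│♟ ♟ ♟ ♟ ♟ ♟ ♟ ♟│7
6│· · ♞ · · · · ·│6
5│· · · · · · · ·│5
4│· · · · · · · ·│4
3│· · · · · · · ♘│3
2│♙ ♙ ♙ ♙ ♙ ♙ ♙ ♙│2
1│♖ ♘ ♗ ♕ ♔ ♗ · ♖│1
  ─────────────────
  a b c d e f g h

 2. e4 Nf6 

  a b c d e f g h
  ─────────────────
8│♜ · ♝ ♛ ♚ ♝ · ♜│8
7│♟ ♟ ♟ ♟ ♟ ♟ ♟ ♟│7
6│· · ♞ · · ♞ · ·│6
5│· · · · · · · ·│5
4│· · · · ♙ · · ·│4
3│· · · · · · · ♘│3
2│♙ ♙ ♙ ♙ · ♙ ♙ ♙│2
1│♖ ♘ ♗ ♕ ♔ ♗ · ♖│1
  ─────────────────
  a b c d e f g h

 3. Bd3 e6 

  a b c d e f g h
  ─────────────────
8│♜ · ♝ ♛ ♚ ♝ · ♜│8
7│♟ ♟ ♟ ♟ · ♟ ♟ ♟│7
6│· · ♞ · ♟ ♞ · ·│6
5│· · · · · · · ·│5
4│· · · · ♙ · · ·│4
3│· · · ♗ · · · ♘│3
2│♙ ♙ ♙ ♙ · ♙ ♙ ♙│2
1│♖ ♘ ♗ ♕ ♔ · · ♖│1
  ─────────────────
  a b c d e f g h

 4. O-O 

  a b c d e f g h
  ─────────────────
8│♜ · ♝ ♛ ♚ ♝ · ♜│8
7│♟ ♟ ♟ ♟ · ♟ ♟ ♟│7
6│· · ♞ · ♟ ♞ · ·│6
5│· · · · · · · ·│5
4│· · · · ♙ · · ·│4
3│· · · ♗ · · · ♘│3
2│♙ ♙ ♙ ♙ · ♙ ♙ ♙│2
1│♖ ♘ ♗ ♕ · ♖ ♔ ·│1
  ─────────────────
  a b c d e f g h


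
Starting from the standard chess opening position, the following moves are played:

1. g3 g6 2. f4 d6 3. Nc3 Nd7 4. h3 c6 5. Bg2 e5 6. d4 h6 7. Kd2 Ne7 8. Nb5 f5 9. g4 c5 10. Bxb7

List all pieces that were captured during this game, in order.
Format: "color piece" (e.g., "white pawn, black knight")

Tracking captures:
  Bxb7: captured black pawn

black pawn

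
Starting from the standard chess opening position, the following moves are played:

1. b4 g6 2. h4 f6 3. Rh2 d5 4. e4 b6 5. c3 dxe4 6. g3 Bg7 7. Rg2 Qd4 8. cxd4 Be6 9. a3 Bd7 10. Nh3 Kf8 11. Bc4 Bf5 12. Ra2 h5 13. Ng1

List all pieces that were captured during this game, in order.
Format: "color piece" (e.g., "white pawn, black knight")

Tracking captures:
  dxe4: captured white pawn
  cxd4: captured black queen

white pawn, black queen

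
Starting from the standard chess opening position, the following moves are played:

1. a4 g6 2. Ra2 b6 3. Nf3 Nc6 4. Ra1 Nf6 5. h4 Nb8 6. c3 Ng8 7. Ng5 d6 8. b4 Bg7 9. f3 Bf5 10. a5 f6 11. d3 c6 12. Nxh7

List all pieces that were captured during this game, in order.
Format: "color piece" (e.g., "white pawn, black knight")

Tracking captures:
  Nxh7: captured black pawn

black pawn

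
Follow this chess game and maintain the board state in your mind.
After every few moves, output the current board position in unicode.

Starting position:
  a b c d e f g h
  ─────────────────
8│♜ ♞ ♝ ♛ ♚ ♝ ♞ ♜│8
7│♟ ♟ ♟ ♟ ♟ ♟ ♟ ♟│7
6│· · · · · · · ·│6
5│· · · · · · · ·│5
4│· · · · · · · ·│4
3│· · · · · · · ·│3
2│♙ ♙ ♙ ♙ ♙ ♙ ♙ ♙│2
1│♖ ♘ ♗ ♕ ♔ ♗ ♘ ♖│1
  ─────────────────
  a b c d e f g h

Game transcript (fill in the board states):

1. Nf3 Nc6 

  a b c d e f g h
  ─────────────────
8│♜ · ♝ ♛ ♚ ♝ ♞ ♜│8
7│♟ ♟ ♟ ♟ ♟ ♟ ♟ ♟│7
6│· · ♞ · · · · ·│6
5│· · · · · · · ·│5
4│· · · · · · · ·│4
3│· · · · · ♘ · ·│3
2│♙ ♙ ♙ ♙ ♙ ♙ ♙ ♙│2
1│♖ ♘ ♗ ♕ ♔ ♗ · ♖│1
  ─────────────────
  a b c d e f g h

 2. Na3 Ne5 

  a b c d e f g h
  ─────────────────
8│♜ · ♝ ♛ ♚ ♝ ♞ ♜│8
7│♟ ♟ ♟ ♟ ♟ ♟ ♟ ♟│7
6│· · · · · · · ·│6
5│· · · · ♞ · · ·│5
4│· · · · · · · ·│4
3│♘ · · · · ♘ · ·│3
2│♙ ♙ ♙ ♙ ♙ ♙ ♙ ♙│2
1│♖ · ♗ ♕ ♔ ♗ · ♖│1
  ─────────────────
  a b c d e f g h

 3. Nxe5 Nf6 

  a b c d e f g h
  ─────────────────
8│♜ · ♝ ♛ ♚ ♝ · ♜│8
7│♟ ♟ ♟ ♟ ♟ ♟ ♟ ♟│7
6│· · · · · ♞ · ·│6
5│· · · · ♘ · · ·│5
4│· · · · · · · ·│4
3│♘ · · · · · · ·│3
2│♙ ♙ ♙ ♙ ♙ ♙ ♙ ♙│2
1│♖ · ♗ ♕ ♔ ♗ · ♖│1
  ─────────────────
  a b c d e f g h

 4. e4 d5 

  a b c d e f g h
  ─────────────────
8│♜ · ♝ ♛ ♚ ♝ · ♜│8
7│♟ ♟ ♟ · ♟ ♟ ♟ ♟│7
6│· · · · · ♞ · ·│6
5│· · · ♟ ♘ · · ·│5
4│· · · · ♙ · · ·│4
3│♘ · · · · · · ·│3
2│♙ ♙ ♙ ♙ · ♙ ♙ ♙│2
1│♖ · ♗ ♕ ♔ ♗ · ♖│1
  ─────────────────
  a b c d e f g h

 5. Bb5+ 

  a b c d e f g h
  ─────────────────
8│♜ · ♝ ♛ ♚ ♝ · ♜│8
7│♟ ♟ ♟ · ♟ ♟ ♟ ♟│7
6│· · · · · ♞ · ·│6
5│· ♗ · ♟ ♘ · · ·│5
4│· · · · ♙ · · ·│4
3│♘ · · · · · · ·│3
2│♙ ♙ ♙ ♙ · ♙ ♙ ♙│2
1│♖ · ♗ ♕ ♔ · · ♖│1
  ─────────────────
  a b c d e f g h


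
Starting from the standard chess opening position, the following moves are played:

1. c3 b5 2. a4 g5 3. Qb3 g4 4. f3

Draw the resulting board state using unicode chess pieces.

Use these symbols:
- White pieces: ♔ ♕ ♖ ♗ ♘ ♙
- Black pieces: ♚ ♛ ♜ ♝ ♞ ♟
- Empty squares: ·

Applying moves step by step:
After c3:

♜ ♞ ♝ ♛ ♚ ♝ ♞ ♜
♟ ♟ ♟ ♟ ♟ ♟ ♟ ♟
· · · · · · · ·
· · · · · · · ·
· · · · · · · ·
· · ♙ · · · · ·
♙ ♙ · ♙ ♙ ♙ ♙ ♙
♖ ♘ ♗ ♕ ♔ ♗ ♘ ♖


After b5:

♜ ♞ ♝ ♛ ♚ ♝ ♞ ♜
♟ · ♟ ♟ ♟ ♟ ♟ ♟
· · · · · · · ·
· ♟ · · · · · ·
· · · · · · · ·
· · ♙ · · · · ·
♙ ♙ · ♙ ♙ ♙ ♙ ♙
♖ ♘ ♗ ♕ ♔ ♗ ♘ ♖


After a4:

♜ ♞ ♝ ♛ ♚ ♝ ♞ ♜
♟ · ♟ ♟ ♟ ♟ ♟ ♟
· · · · · · · ·
· ♟ · · · · · ·
♙ · · · · · · ·
· · ♙ · · · · ·
· ♙ · ♙ ♙ ♙ ♙ ♙
♖ ♘ ♗ ♕ ♔ ♗ ♘ ♖


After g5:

♜ ♞ ♝ ♛ ♚ ♝ ♞ ♜
♟ · ♟ ♟ ♟ ♟ · ♟
· · · · · · · ·
· ♟ · · · · ♟ ·
♙ · · · · · · ·
· · ♙ · · · · ·
· ♙ · ♙ ♙ ♙ ♙ ♙
♖ ♘ ♗ ♕ ♔ ♗ ♘ ♖


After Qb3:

♜ ♞ ♝ ♛ ♚ ♝ ♞ ♜
♟ · ♟ ♟ ♟ ♟ · ♟
· · · · · · · ·
· ♟ · · · · ♟ ·
♙ · · · · · · ·
· ♕ ♙ · · · · ·
· ♙ · ♙ ♙ ♙ ♙ ♙
♖ ♘ ♗ · ♔ ♗ ♘ ♖


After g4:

♜ ♞ ♝ ♛ ♚ ♝ ♞ ♜
♟ · ♟ ♟ ♟ ♟ · ♟
· · · · · · · ·
· ♟ · · · · · ·
♙ · · · · · ♟ ·
· ♕ ♙ · · · · ·
· ♙ · ♙ ♙ ♙ ♙ ♙
♖ ♘ ♗ · ♔ ♗ ♘ ♖


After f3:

♜ ♞ ♝ ♛ ♚ ♝ ♞ ♜
♟ · ♟ ♟ ♟ ♟ · ♟
· · · · · · · ·
· ♟ · · · · · ·
♙ · · · · · ♟ ·
· ♕ ♙ · · ♙ · ·
· ♙ · ♙ ♙ · ♙ ♙
♖ ♘ ♗ · ♔ ♗ ♘ ♖



  a b c d e f g h
  ─────────────────
8│♜ ♞ ♝ ♛ ♚ ♝ ♞ ♜│8
7│♟ · ♟ ♟ ♟ ♟ · ♟│7
6│· · · · · · · ·│6
5│· ♟ · · · · · ·│5
4│♙ · · · · · ♟ ·│4
3│· ♕ ♙ · · ♙ · ·│3
2│· ♙ · ♙ ♙ · ♙ ♙│2
1│♖ ♘ ♗ · ♔ ♗ ♘ ♖│1
  ─────────────────
  a b c d e f g h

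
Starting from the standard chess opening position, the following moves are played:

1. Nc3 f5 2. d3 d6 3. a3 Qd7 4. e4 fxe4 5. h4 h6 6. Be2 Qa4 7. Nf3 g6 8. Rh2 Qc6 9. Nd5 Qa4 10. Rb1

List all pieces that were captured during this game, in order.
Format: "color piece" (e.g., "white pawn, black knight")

Tracking captures:
  fxe4: captured white pawn

white pawn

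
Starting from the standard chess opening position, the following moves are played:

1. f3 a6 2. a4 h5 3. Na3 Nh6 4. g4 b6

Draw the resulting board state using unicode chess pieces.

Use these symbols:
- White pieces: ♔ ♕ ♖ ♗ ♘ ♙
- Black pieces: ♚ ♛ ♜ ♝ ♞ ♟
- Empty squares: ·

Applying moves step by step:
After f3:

♜ ♞ ♝ ♛ ♚ ♝ ♞ ♜
♟ ♟ ♟ ♟ ♟ ♟ ♟ ♟
· · · · · · · ·
· · · · · · · ·
· · · · · · · ·
· · · · · ♙ · ·
♙ ♙ ♙ ♙ ♙ · ♙ ♙
♖ ♘ ♗ ♕ ♔ ♗ ♘ ♖


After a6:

♜ ♞ ♝ ♛ ♚ ♝ ♞ ♜
· ♟ ♟ ♟ ♟ ♟ ♟ ♟
♟ · · · · · · ·
· · · · · · · ·
· · · · · · · ·
· · · · · ♙ · ·
♙ ♙ ♙ ♙ ♙ · ♙ ♙
♖ ♘ ♗ ♕ ♔ ♗ ♘ ♖


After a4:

♜ ♞ ♝ ♛ ♚ ♝ ♞ ♜
· ♟ ♟ ♟ ♟ ♟ ♟ ♟
♟ · · · · · · ·
· · · · · · · ·
♙ · · · · · · ·
· · · · · ♙ · ·
· ♙ ♙ ♙ ♙ · ♙ ♙
♖ ♘ ♗ ♕ ♔ ♗ ♘ ♖


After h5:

♜ ♞ ♝ ♛ ♚ ♝ ♞ ♜
· ♟ ♟ ♟ ♟ ♟ ♟ ·
♟ · · · · · · ·
· · · · · · · ♟
♙ · · · · · · ·
· · · · · ♙ · ·
· ♙ ♙ ♙ ♙ · ♙ ♙
♖ ♘ ♗ ♕ ♔ ♗ ♘ ♖


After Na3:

♜ ♞ ♝ ♛ ♚ ♝ ♞ ♜
· ♟ ♟ ♟ ♟ ♟ ♟ ·
♟ · · · · · · ·
· · · · · · · ♟
♙ · · · · · · ·
♘ · · · · ♙ · ·
· ♙ ♙ ♙ ♙ · ♙ ♙
♖ · ♗ ♕ ♔ ♗ ♘ ♖


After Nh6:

♜ ♞ ♝ ♛ ♚ ♝ · ♜
· ♟ ♟ ♟ ♟ ♟ ♟ ·
♟ · · · · · · ♞
· · · · · · · ♟
♙ · · · · · · ·
♘ · · · · ♙ · ·
· ♙ ♙ ♙ ♙ · ♙ ♙
♖ · ♗ ♕ ♔ ♗ ♘ ♖


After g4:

♜ ♞ ♝ ♛ ♚ ♝ · ♜
· ♟ ♟ ♟ ♟ ♟ ♟ ·
♟ · · · · · · ♞
· · · · · · · ♟
♙ · · · · · ♙ ·
♘ · · · · ♙ · ·
· ♙ ♙ ♙ ♙ · · ♙
♖ · ♗ ♕ ♔ ♗ ♘ ♖


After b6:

♜ ♞ ♝ ♛ ♚ ♝ · ♜
· · ♟ ♟ ♟ ♟ ♟ ·
♟ ♟ · · · · · ♞
· · · · · · · ♟
♙ · · · · · ♙ ·
♘ · · · · ♙ · ·
· ♙ ♙ ♙ ♙ · · ♙
♖ · ♗ ♕ ♔ ♗ ♘ ♖



  a b c d e f g h
  ─────────────────
8│♜ ♞ ♝ ♛ ♚ ♝ · ♜│8
7│· · ♟ ♟ ♟ ♟ ♟ ·│7
6│♟ ♟ · · · · · ♞│6
5│· · · · · · · ♟│5
4│♙ · · · · · ♙ ·│4
3│♘ · · · · ♙ · ·│3
2│· ♙ ♙ ♙ ♙ · · ♙│2
1│♖ · ♗ ♕ ♔ ♗ ♘ ♖│1
  ─────────────────
  a b c d e f g h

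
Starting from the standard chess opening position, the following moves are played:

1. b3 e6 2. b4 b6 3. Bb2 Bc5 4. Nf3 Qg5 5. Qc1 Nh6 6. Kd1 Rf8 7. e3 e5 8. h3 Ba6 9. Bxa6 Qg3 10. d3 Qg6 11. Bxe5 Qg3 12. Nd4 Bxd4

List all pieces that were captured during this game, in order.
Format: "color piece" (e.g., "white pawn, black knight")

Tracking captures:
  Bxa6: captured black bishop
  Bxe5: captured black pawn
  Bxd4: captured white knight

black bishop, black pawn, white knight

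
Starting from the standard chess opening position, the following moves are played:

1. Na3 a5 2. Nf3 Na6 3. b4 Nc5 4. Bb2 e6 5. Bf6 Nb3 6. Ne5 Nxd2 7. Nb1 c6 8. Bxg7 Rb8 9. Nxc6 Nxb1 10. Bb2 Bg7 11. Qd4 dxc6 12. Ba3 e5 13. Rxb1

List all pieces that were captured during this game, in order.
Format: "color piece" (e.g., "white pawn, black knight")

Tracking captures:
  Nxd2: captured white pawn
  Bxg7: captured black pawn
  Nxc6: captured black pawn
  Nxb1: captured white knight
  dxc6: captured white knight
  Rxb1: captured black knight

white pawn, black pawn, black pawn, white knight, white knight, black knight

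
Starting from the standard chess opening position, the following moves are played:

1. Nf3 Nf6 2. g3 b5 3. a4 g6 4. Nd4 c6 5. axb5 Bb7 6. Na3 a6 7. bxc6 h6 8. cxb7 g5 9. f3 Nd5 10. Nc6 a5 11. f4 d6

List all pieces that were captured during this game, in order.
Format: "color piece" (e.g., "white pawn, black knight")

Tracking captures:
  axb5: captured black pawn
  bxc6: captured black pawn
  cxb7: captured black bishop

black pawn, black pawn, black bishop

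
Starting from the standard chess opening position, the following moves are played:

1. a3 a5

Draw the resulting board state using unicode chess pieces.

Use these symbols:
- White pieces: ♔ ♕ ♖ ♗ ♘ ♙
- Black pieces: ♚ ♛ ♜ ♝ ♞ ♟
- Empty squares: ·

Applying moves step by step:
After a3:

♜ ♞ ♝ ♛ ♚ ♝ ♞ ♜
♟ ♟ ♟ ♟ ♟ ♟ ♟ ♟
· · · · · · · ·
· · · · · · · ·
· · · · · · · ·
♙ · · · · · · ·
· ♙ ♙ ♙ ♙ ♙ ♙ ♙
♖ ♘ ♗ ♕ ♔ ♗ ♘ ♖


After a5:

♜ ♞ ♝ ♛ ♚ ♝ ♞ ♜
· ♟ ♟ ♟ ♟ ♟ ♟ ♟
· · · · · · · ·
♟ · · · · · · ·
· · · · · · · ·
♙ · · · · · · ·
· ♙ ♙ ♙ ♙ ♙ ♙ ♙
♖ ♘ ♗ ♕ ♔ ♗ ♘ ♖



  a b c d e f g h
  ─────────────────
8│♜ ♞ ♝ ♛ ♚ ♝ ♞ ♜│8
7│· ♟ ♟ ♟ ♟ ♟ ♟ ♟│7
6│· · · · · · · ·│6
5│♟ · · · · · · ·│5
4│· · · · · · · ·│4
3│♙ · · · · · · ·│3
2│· ♙ ♙ ♙ ♙ ♙ ♙ ♙│2
1│♖ ♘ ♗ ♕ ♔ ♗ ♘ ♖│1
  ─────────────────
  a b c d e f g h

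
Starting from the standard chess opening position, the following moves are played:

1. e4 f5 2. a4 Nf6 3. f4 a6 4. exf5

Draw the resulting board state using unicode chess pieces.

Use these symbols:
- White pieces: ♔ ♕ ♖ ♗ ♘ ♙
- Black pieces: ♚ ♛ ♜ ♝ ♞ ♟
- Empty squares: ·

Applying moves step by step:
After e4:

♜ ♞ ♝ ♛ ♚ ♝ ♞ ♜
♟ ♟ ♟ ♟ ♟ ♟ ♟ ♟
· · · · · · · ·
· · · · · · · ·
· · · · ♙ · · ·
· · · · · · · ·
♙ ♙ ♙ ♙ · ♙ ♙ ♙
♖ ♘ ♗ ♕ ♔ ♗ ♘ ♖


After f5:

♜ ♞ ♝ ♛ ♚ ♝ ♞ ♜
♟ ♟ ♟ ♟ ♟ · ♟ ♟
· · · · · · · ·
· · · · · ♟ · ·
· · · · ♙ · · ·
· · · · · · · ·
♙ ♙ ♙ ♙ · ♙ ♙ ♙
♖ ♘ ♗ ♕ ♔ ♗ ♘ ♖


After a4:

♜ ♞ ♝ ♛ ♚ ♝ ♞ ♜
♟ ♟ ♟ ♟ ♟ · ♟ ♟
· · · · · · · ·
· · · · · ♟ · ·
♙ · · · ♙ · · ·
· · · · · · · ·
· ♙ ♙ ♙ · ♙ ♙ ♙
♖ ♘ ♗ ♕ ♔ ♗ ♘ ♖


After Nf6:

♜ ♞ ♝ ♛ ♚ ♝ · ♜
♟ ♟ ♟ ♟ ♟ · ♟ ♟
· · · · · ♞ · ·
· · · · · ♟ · ·
♙ · · · ♙ · · ·
· · · · · · · ·
· ♙ ♙ ♙ · ♙ ♙ ♙
♖ ♘ ♗ ♕ ♔ ♗ ♘ ♖


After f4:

♜ ♞ ♝ ♛ ♚ ♝ · ♜
♟ ♟ ♟ ♟ ♟ · ♟ ♟
· · · · · ♞ · ·
· · · · · ♟ · ·
♙ · · · ♙ ♙ · ·
· · · · · · · ·
· ♙ ♙ ♙ · · ♙ ♙
♖ ♘ ♗ ♕ ♔ ♗ ♘ ♖


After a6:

♜ ♞ ♝ ♛ ♚ ♝ · ♜
· ♟ ♟ ♟ ♟ · ♟ ♟
♟ · · · · ♞ · ·
· · · · · ♟ · ·
♙ · · · ♙ ♙ · ·
· · · · · · · ·
· ♙ ♙ ♙ · · ♙ ♙
♖ ♘ ♗ ♕ ♔ ♗ ♘ ♖


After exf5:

♜ ♞ ♝ ♛ ♚ ♝ · ♜
· ♟ ♟ ♟ ♟ · ♟ ♟
♟ · · · · ♞ · ·
· · · · · ♙ · ·
♙ · · · · ♙ · ·
· · · · · · · ·
· ♙ ♙ ♙ · · ♙ ♙
♖ ♘ ♗ ♕ ♔ ♗ ♘ ♖



  a b c d e f g h
  ─────────────────
8│♜ ♞ ♝ ♛ ♚ ♝ · ♜│8
7│· ♟ ♟ ♟ ♟ · ♟ ♟│7
6│♟ · · · · ♞ · ·│6
5│· · · · · ♙ · ·│5
4│♙ · · · · ♙ · ·│4
3│· · · · · · · ·│3
2│· ♙ ♙ ♙ · · ♙ ♙│2
1│♖ ♘ ♗ ♕ ♔ ♗ ♘ ♖│1
  ─────────────────
  a b c d e f g h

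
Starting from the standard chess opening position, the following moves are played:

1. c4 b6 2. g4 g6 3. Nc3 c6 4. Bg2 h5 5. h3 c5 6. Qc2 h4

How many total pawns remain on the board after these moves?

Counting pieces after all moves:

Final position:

  a b c d e f g h
  ─────────────────
8│♜ ♞ ♝ ♛ ♚ ♝ ♞ ♜│8
7│♟ · · ♟ ♟ ♟ · ·│7
6│· ♟ · · · · ♟ ·│6
5│· · ♟ · · · · ·│5
4│· · ♙ · · · ♙ ♟│4
3│· · ♘ · · · · ♙│3
2│♙ ♙ ♕ ♙ ♙ ♙ ♗ ·│2
1│♖ · ♗ · ♔ · ♘ ♖│1
  ─────────────────
  a b c d e f g h


16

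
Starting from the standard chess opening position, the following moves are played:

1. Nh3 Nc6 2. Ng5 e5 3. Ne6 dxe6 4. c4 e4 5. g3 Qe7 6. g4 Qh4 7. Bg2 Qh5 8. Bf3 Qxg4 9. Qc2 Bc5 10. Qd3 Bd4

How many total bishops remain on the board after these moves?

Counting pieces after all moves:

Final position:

  a b c d e f g h
  ─────────────────
8│♜ · ♝ · ♚ · ♞ ♜│8
7│♟ ♟ ♟ · · ♟ ♟ ♟│7
6│· · ♞ · ♟ · · ·│6
5│· · · · · · · ·│5
4│· · ♙ ♝ ♟ · ♛ ·│4
3│· · · ♕ · ♗ · ·│3
2│♙ ♙ · ♙ ♙ ♙ · ♙│2
1│♖ ♘ ♗ · ♔ · · ♖│1
  ─────────────────
  a b c d e f g h


4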